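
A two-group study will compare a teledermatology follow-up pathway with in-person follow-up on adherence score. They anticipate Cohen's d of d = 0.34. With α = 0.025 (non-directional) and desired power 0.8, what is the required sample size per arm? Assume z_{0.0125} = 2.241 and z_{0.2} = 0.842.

n = 165 per group

For two independent groups with equal n: n = 2·((z_{α/2} + z_β) / d)².
z_{α/2} + z_β = 2.241 + 0.842 = 3.083.
n = 2 × (3.083 / 0.34)² = 2 × 9.068² = 2 × 82.22 = 164.4.
Round up to the next whole participant.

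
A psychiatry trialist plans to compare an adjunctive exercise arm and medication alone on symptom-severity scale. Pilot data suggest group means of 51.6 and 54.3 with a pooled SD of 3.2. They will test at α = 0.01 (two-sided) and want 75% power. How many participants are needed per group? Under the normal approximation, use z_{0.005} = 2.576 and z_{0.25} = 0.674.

n = 30 per group

Cohen's d = |M₁ − M₂| / SD_pooled = |51.6 − 54.3| / 3.2 = 2.7 / 3.2 = 0.844.
For two independent groups with equal n: n = 2·((z_{α/2} + z_β) / d)².
z_{α/2} + z_β = 2.576 + 0.674 = 3.250.
n = 2 × (3.250 / 0.844)² = 2 × 3.851² = 2 × 14.83 = 29.7.
Round up to the next whole participant.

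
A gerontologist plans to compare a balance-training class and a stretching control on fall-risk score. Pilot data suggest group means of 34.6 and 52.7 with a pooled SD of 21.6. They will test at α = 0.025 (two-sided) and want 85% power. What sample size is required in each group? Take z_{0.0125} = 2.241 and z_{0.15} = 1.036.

Cohen's d = |M₁ − M₂| / SD_pooled = |34.6 − 52.7| / 21.6 = 18.1 / 21.6 = 0.838.
For two independent groups with equal n: n = 2·((z_{α/2} + z_β) / d)².
z_{α/2} + z_β = 2.241 + 1.036 = 3.277.
n = 2 × (3.277 / 0.838)² = 2 × 3.911² = 2 × 15.29 = 30.6.
Round up to the next whole participant.

n = 31 per group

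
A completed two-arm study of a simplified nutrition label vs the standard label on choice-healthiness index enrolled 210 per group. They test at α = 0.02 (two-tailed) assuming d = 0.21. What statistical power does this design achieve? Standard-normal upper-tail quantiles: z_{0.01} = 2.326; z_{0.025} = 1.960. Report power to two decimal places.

power ≈ 0.43

For two equal groups, power = Φ(d·√(n/2) − z_{α/2}).
d·√(n/2) = 0.21 × √(210/2) = 0.21 × 10.247 = 2.152.
z_β = 2.152 − 2.326 = -0.174.
Power = Φ(-0.174) = 0.431.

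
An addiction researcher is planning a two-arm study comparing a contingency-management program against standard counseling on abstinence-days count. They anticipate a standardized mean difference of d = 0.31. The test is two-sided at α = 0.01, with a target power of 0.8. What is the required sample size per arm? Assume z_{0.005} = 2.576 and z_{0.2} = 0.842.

n = 244 per group

For two independent groups with equal n: n = 2·((z_{α/2} + z_β) / d)².
z_{α/2} + z_β = 2.576 + 0.842 = 3.418.
n = 2 × (3.418 / 0.31)² = 2 × 11.026² = 2 × 121.57 = 243.1.
Round up to the next whole participant.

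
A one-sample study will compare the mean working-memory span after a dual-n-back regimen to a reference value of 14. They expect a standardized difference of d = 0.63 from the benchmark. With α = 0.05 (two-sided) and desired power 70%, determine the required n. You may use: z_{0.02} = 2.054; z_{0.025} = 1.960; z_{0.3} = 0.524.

n = 16

For a one-sample test: n = ((z_{α/2} + z_β) / d)².
z_{α/2} + z_β = 1.960 + 0.524 = 2.484.
n = (2.484 / 0.63)² = 3.943² = 15.55.
Round up.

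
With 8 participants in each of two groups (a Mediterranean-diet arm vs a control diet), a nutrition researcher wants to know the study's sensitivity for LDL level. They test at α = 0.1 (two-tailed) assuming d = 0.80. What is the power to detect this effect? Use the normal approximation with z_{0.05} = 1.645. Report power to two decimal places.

power ≈ 0.48

For two equal groups, power = Φ(d·√(n/2) − z_{α/2}).
d·√(n/2) = 0.80 × √(8/2) = 0.80 × 2.000 = 1.600.
z_β = 1.600 − 1.645 = -0.045.
Power = Φ(-0.045) = 0.482.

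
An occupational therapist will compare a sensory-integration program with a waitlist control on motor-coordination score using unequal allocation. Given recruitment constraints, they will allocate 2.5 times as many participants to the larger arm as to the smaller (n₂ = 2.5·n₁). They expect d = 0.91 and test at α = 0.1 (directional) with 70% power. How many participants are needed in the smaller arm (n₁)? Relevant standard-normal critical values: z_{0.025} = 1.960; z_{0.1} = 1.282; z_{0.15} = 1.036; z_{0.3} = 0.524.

With allocation ratio k = n₂/n₁ = 2.5, Var(x̄₁−x̄₂) = σ²(1/n₁ + 1/(k·n₁)) = σ²·(k+1)/(k·n₁).
So n₁ = (1 + 1/k)·((z_{α} + z_β)/d)² = 1.400 × (1.806/0.91)².
n₁ = 1.400 × 3.94 = 5.5.
Round up: n₁ = 6, giving n₂ = 2.5 × 6 = 15.

n₁ = 6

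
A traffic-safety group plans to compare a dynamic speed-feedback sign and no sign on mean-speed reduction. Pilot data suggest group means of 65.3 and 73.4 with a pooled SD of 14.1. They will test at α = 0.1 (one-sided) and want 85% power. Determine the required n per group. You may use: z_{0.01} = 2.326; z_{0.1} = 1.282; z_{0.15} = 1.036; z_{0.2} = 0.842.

Cohen's d = |M₁ − M₂| / SD_pooled = |65.3 − 73.4| / 14.1 = 8.1 / 14.1 = 0.574.
For two independent groups with equal n: n = 2·((z_{α} + z_β) / d)².
z_{α} + z_β = 1.282 + 1.036 = 2.318.
n = 2 × (2.318 / 0.574)² = 2 × 4.038² = 2 × 16.31 = 32.6.
Round up to the next whole participant.

n = 33 per group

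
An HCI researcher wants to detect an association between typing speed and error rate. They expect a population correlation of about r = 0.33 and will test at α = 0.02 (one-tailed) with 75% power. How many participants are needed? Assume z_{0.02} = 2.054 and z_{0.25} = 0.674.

Fisher's z: C = ½·ln((1+r)/(1−r)) = ½·ln(1.9851) = 0.3428.
n = ((z_{α} + z_β)/C)² + 3.
(2.054 + 0.674) / 0.3428 = 2.728 / 0.3428 = 7.958.
n = 7.958² + 3 = 63.33 + 3 = 66.3.
Round up.

n = 67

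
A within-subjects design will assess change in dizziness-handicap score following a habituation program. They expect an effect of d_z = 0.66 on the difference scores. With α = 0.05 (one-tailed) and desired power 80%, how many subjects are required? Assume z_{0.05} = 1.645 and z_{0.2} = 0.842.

For a paired (one-sample on differences) test: n = ((z_{α} + z_β) / d)².
z_{α} + z_β = 1.645 + 0.842 = 2.487.
n = (2.487 / 0.66)² = 3.768² = 14.20.
Round up.

n = 15 pairs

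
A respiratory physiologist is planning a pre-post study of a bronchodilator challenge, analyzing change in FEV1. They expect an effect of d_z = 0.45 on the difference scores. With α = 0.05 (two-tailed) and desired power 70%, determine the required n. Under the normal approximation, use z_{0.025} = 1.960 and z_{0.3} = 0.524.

For a paired (one-sample on differences) test: n = ((z_{α/2} + z_β) / d)².
z_{α/2} + z_β = 1.960 + 0.524 = 2.484.
n = (2.484 / 0.45)² = 5.520² = 30.47.
Round up.

n = 31 pairs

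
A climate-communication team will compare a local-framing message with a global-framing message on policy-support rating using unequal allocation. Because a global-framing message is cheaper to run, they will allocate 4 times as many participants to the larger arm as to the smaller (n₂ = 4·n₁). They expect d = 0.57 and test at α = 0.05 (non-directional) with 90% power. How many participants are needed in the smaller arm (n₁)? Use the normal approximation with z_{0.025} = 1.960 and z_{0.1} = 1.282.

With allocation ratio k = n₂/n₁ = 4, Var(x̄₁−x̄₂) = σ²(1/n₁ + 1/(k·n₁)) = σ²·(k+1)/(k·n₁).
So n₁ = (1 + 1/k)·((z_{α/2} + z_β)/d)² = 1.250 × (3.242/0.57)².
n₁ = 1.250 × 32.35 = 40.4.
Round up: n₁ = 41, giving n₂ = 4 × 41 = 164.

n₁ = 41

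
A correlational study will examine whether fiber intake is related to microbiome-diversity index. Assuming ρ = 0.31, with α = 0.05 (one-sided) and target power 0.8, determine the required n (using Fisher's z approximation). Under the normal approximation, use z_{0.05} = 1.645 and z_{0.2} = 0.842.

n = 64

Fisher's z: C = ½·ln((1+r)/(1−r)) = ½·ln(1.8986) = 0.3205.
n = ((z_{α} + z_β)/C)² + 3.
(1.645 + 0.842) / 0.3205 = 2.487 / 0.3205 = 7.760.
n = 7.760² + 3 = 60.21 + 3 = 63.2.
Round up.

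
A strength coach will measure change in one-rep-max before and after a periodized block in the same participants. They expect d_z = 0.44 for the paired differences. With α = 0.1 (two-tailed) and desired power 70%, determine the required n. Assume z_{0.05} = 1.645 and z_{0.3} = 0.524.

For a paired (one-sample on differences) test: n = ((z_{α/2} + z_β) / d)².
z_{α/2} + z_β = 1.645 + 0.524 = 2.169.
n = (2.169 / 0.44)² = 4.930² = 24.30.
Round up.

n = 25 pairs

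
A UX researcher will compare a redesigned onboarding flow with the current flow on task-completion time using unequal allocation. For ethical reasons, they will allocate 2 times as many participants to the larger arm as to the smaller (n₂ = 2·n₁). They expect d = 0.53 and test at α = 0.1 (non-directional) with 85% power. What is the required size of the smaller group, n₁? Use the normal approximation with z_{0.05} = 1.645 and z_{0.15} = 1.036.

n₁ = 39

With allocation ratio k = n₂/n₁ = 2, Var(x̄₁−x̄₂) = σ²(1/n₁ + 1/(k·n₁)) = σ²·(k+1)/(k·n₁).
So n₁ = (1 + 1/k)·((z_{α/2} + z_β)/d)² = 1.500 × (2.681/0.53)².
n₁ = 1.500 × 25.59 = 38.4.
Round up: n₁ = 39, giving n₂ = 2 × 39 = 78.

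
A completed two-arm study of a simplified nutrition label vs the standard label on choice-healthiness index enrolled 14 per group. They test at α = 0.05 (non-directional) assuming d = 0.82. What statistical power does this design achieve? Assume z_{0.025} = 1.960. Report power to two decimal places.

power ≈ 0.58

For two equal groups, power = Φ(d·√(n/2) − z_{α/2}).
d·√(n/2) = 0.82 × √(14/2) = 0.82 × 2.646 = 2.170.
z_β = 2.170 − 1.960 = 0.210.
Power = Φ(0.210) = 0.583.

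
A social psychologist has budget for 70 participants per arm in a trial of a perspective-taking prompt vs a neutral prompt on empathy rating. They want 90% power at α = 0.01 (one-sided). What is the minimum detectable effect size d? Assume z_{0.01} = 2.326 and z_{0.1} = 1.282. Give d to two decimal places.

For two independent groups of n = 70 each: d_min = (z_{α} + z_β)·√(2/n).
z-sum = 2.326 + 1.282 = 3.608.
d_min = 3.608 × √(2/70) = 3.608 × 0.1690 = 0.610.

d_min ≈ 0.61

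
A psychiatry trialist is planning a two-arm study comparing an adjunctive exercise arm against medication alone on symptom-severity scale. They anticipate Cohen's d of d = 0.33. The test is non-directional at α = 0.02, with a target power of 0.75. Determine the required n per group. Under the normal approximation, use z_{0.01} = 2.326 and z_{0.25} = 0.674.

For two independent groups with equal n: n = 2·((z_{α/2} + z_β) / d)².
z_{α/2} + z_β = 2.326 + 0.674 = 3.000.
n = 2 × (3.000 / 0.33)² = 2 × 9.091² = 2 × 82.64 = 165.3.
Round up to the next whole participant.

n = 166 per group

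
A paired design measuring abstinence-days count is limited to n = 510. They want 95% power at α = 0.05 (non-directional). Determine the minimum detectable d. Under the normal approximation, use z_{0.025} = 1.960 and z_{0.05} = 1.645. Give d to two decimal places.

For a single sample (or paired design) of n = 510: d_min = (z_{α/2} + z_β)/√n.
z-sum = 1.960 + 1.645 = 3.605.
d_min = 3.605 / √510 = 3.605 / 22.583 = 0.160.

d_min ≈ 0.16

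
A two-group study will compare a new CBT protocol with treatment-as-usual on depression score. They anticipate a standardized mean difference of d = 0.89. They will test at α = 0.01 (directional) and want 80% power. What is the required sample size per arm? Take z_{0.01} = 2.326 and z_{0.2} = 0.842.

n = 26 per group

For two independent groups with equal n: n = 2·((z_{α} + z_β) / d)².
z_{α} + z_β = 2.326 + 0.842 = 3.168.
n = 2 × (3.168 / 0.89)² = 2 × 3.560² = 2 × 12.67 = 25.3.
Round up to the next whole participant.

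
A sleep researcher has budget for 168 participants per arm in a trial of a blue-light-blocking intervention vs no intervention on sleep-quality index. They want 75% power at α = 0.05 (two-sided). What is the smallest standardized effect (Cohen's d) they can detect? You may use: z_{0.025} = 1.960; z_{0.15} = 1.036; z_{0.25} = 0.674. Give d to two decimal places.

d_min ≈ 0.29

For two independent groups of n = 168 each: d_min = (z_{α/2} + z_β)·√(2/n).
z-sum = 1.960 + 0.674 = 2.634.
d_min = 2.634 × √(2/168) = 2.634 × 0.1091 = 0.287.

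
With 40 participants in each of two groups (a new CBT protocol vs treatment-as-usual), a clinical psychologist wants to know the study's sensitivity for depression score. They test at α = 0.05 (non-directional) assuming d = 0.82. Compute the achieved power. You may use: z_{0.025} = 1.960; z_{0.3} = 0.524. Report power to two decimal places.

power ≈ 0.96

For two equal groups, power = Φ(d·√(n/2) − z_{α/2}).
d·√(n/2) = 0.82 × √(40/2) = 0.82 × 4.472 = 3.667.
z_β = 3.667 − 1.960 = 1.707.
Power = Φ(1.707) = 0.956.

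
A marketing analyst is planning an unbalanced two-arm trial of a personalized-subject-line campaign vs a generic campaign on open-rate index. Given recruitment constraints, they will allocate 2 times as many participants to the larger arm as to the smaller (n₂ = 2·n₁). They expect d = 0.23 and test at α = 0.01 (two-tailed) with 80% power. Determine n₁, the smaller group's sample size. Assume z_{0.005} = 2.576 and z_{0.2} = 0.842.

With allocation ratio k = n₂/n₁ = 2, Var(x̄₁−x̄₂) = σ²(1/n₁ + 1/(k·n₁)) = σ²·(k+1)/(k·n₁).
So n₁ = (1 + 1/k)·((z_{α/2} + z_β)/d)² = 1.500 × (3.418/0.23)².
n₁ = 1.500 × 220.85 = 331.3.
Round up: n₁ = 332, giving n₂ = 2 × 332 = 664.

n₁ = 332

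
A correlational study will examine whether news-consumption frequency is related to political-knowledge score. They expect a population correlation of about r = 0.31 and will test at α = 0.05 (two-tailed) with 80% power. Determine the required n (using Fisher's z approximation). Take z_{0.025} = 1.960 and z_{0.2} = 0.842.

Fisher's z: C = ½·ln((1+r)/(1−r)) = ½·ln(1.8986) = 0.3205.
n = ((z_{α/2} + z_β)/C)² + 3.
(1.960 + 0.842) / 0.3205 = 2.802 / 0.3205 = 8.743.
n = 8.743² + 3 = 76.43 + 3 = 79.4.
Round up.

n = 80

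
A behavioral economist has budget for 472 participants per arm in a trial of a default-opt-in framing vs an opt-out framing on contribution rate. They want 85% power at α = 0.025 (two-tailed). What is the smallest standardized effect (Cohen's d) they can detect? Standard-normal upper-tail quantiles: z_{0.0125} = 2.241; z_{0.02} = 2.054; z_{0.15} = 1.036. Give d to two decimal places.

For two independent groups of n = 472 each: d_min = (z_{α/2} + z_β)·√(2/n).
z-sum = 2.241 + 1.036 = 3.277.
d_min = 3.277 × √(2/472) = 3.277 × 0.0651 = 0.213.

d_min ≈ 0.21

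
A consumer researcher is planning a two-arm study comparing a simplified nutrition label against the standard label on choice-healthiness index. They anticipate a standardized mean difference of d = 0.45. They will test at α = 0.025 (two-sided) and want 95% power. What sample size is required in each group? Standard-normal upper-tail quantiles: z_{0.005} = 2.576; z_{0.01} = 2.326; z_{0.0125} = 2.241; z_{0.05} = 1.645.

For two independent groups with equal n: n = 2·((z_{α/2} + z_β) / d)².
z_{α/2} + z_β = 2.241 + 1.645 = 3.886.
n = 2 × (3.886 / 0.45)² = 2 × 8.636² = 2 × 74.57 = 149.1.
Round up to the next whole participant.

n = 150 per group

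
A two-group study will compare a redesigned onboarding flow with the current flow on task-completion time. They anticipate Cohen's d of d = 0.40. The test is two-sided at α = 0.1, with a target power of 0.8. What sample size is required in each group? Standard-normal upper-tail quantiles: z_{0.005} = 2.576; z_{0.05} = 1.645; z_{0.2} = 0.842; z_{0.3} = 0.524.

For two independent groups with equal n: n = 2·((z_{α/2} + z_β) / d)².
z_{α/2} + z_β = 1.645 + 0.842 = 2.487.
n = 2 × (2.487 / 0.40)² = 2 × 6.218² = 2 × 38.66 = 77.3.
Round up to the next whole participant.

n = 78 per group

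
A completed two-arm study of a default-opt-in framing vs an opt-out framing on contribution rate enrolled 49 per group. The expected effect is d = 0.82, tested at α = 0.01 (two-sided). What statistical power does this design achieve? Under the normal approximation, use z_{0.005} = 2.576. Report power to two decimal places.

For two equal groups, power = Φ(d·√(n/2) − z_{α/2}).
d·√(n/2) = 0.82 × √(49/2) = 0.82 × 4.950 = 4.059.
z_β = 4.059 − 2.576 = 1.483.
Power = Φ(1.483) = 0.931.

power ≈ 0.93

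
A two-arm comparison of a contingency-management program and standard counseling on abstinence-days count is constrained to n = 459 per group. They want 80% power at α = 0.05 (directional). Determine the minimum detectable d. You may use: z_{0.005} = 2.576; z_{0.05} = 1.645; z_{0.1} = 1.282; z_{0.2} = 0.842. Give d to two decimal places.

For two independent groups of n = 459 each: d_min = (z_{α} + z_β)·√(2/n).
z-sum = 1.645 + 0.842 = 2.487.
d_min = 2.487 × √(2/459) = 2.487 × 0.0660 = 0.164.

d_min ≈ 0.16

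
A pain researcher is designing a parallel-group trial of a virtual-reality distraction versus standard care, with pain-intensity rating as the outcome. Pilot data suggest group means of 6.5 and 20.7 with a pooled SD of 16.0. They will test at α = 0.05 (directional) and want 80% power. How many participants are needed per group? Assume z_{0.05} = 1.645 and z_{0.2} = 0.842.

n = 16 per group

Cohen's d = |M₁ − M₂| / SD_pooled = |6.5 − 20.7| / 16.0 = 14.2 / 16.0 = 0.887.
For two independent groups with equal n: n = 2·((z_{α} + z_β) / d)².
z_{α} + z_β = 1.645 + 0.842 = 2.487.
n = 2 × (2.487 / 0.887)² = 2 × 2.804² = 2 × 7.86 = 15.7.
Round up to the next whole participant.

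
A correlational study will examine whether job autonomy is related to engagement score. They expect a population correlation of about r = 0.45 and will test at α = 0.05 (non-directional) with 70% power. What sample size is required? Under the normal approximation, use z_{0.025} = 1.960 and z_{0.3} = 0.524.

Fisher's z: C = ½·ln((1+r)/(1−r)) = ½·ln(2.6364) = 0.4847.
n = ((z_{α/2} + z_β)/C)² + 3.
(1.960 + 0.524) / 0.4847 = 2.484 / 0.4847 = 5.125.
n = 5.125² + 3 = 26.26 + 3 = 29.3.
Round up.

n = 30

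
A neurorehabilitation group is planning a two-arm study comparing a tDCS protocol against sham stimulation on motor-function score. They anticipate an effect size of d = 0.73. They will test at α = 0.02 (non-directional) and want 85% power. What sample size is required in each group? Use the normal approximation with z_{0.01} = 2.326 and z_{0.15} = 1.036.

For two independent groups with equal n: n = 2·((z_{α/2} + z_β) / d)².
z_{α/2} + z_β = 2.326 + 1.036 = 3.362.
n = 2 × (3.362 / 0.73)² = 2 × 4.605² = 2 × 21.21 = 42.4.
Round up to the next whole participant.

n = 43 per group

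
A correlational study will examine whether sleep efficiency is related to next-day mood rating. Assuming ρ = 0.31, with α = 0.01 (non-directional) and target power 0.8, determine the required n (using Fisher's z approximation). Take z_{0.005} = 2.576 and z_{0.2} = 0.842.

n = 117

Fisher's z: C = ½·ln((1+r)/(1−r)) = ½·ln(1.8986) = 0.3205.
n = ((z_{α/2} + z_β)/C)² + 3.
(2.576 + 0.842) / 0.3205 = 3.418 / 0.3205 = 10.665.
n = 10.665² + 3 = 113.73 + 3 = 116.7.
Round up.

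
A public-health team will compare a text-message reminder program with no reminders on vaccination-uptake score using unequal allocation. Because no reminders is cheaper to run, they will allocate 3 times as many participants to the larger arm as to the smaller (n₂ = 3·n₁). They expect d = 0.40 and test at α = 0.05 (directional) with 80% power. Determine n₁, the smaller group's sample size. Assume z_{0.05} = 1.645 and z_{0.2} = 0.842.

With allocation ratio k = n₂/n₁ = 3, Var(x̄₁−x̄₂) = σ²(1/n₁ + 1/(k·n₁)) = σ²·(k+1)/(k·n₁).
So n₁ = (1 + 1/k)·((z_{α} + z_β)/d)² = 1.333 × (2.487/0.40)².
n₁ = 1.333 × 38.66 = 51.5.
Round up: n₁ = 52, giving n₂ = 3 × 52 = 156.

n₁ = 52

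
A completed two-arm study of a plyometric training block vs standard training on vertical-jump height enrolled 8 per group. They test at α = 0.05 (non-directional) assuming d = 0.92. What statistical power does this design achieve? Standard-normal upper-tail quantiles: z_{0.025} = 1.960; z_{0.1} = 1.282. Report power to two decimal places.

For two equal groups, power = Φ(d·√(n/2) − z_{α/2}).
d·√(n/2) = 0.92 × √(8/2) = 0.92 × 2.000 = 1.840.
z_β = 1.840 − 1.960 = -0.120.
Power = Φ(-0.120) = 0.452.

power ≈ 0.45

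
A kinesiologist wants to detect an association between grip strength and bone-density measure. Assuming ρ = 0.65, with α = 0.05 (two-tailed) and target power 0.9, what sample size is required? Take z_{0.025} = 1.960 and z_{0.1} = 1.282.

Fisher's z: C = ½·ln((1+r)/(1−r)) = ½·ln(4.7143) = 0.7753.
n = ((z_{α/2} + z_β)/C)² + 3.
(1.960 + 1.282) / 0.7753 = 3.242 / 0.7753 = 4.182.
n = 4.182² + 3 = 17.49 + 3 = 20.5.
Round up.

n = 21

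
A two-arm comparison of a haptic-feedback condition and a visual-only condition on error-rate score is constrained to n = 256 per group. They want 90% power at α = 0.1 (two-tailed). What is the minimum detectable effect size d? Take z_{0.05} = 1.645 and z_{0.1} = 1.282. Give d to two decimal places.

For two independent groups of n = 256 each: d_min = (z_{α/2} + z_β)·√(2/n).
z-sum = 1.645 + 1.282 = 2.927.
d_min = 2.927 × √(2/256) = 2.927 × 0.0884 = 0.259.

d_min ≈ 0.26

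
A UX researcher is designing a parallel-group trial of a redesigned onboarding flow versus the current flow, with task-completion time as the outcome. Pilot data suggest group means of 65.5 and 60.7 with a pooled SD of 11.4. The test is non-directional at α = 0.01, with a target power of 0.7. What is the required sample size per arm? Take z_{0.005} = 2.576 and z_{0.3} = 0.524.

n = 109 per group

Cohen's d = |M₁ − M₂| / SD_pooled = |65.5 − 60.7| / 11.4 = 4.8 / 11.4 = 0.421.
For two independent groups with equal n: n = 2·((z_{α/2} + z_β) / d)².
z_{α/2} + z_β = 2.576 + 0.524 = 3.100.
n = 2 × (3.100 / 0.421)² = 2 × 7.363² = 2 × 54.22 = 108.4.
Round up to the next whole participant.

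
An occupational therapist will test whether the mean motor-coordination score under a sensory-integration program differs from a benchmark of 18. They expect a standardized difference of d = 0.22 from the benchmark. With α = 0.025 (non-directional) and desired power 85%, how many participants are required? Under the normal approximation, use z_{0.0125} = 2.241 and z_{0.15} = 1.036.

For a one-sample test: n = ((z_{α/2} + z_β) / d)².
z_{α/2} + z_β = 2.241 + 1.036 = 3.277.
n = (3.277 / 0.22)² = 14.895² = 221.87.
Round up.

n = 222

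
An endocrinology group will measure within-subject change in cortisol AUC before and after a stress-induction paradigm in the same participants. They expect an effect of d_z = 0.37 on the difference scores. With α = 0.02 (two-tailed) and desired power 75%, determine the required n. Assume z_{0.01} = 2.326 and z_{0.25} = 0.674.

n = 66 pairs

For a paired (one-sample on differences) test: n = ((z_{α/2} + z_β) / d)².
z_{α/2} + z_β = 2.326 + 0.674 = 3.000.
n = (3.000 / 0.37)² = 8.108² = 65.74.
Round up.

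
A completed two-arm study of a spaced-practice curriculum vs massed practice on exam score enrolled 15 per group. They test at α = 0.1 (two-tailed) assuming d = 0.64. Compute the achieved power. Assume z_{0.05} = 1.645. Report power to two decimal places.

power ≈ 0.54

For two equal groups, power = Φ(d·√(n/2) − z_{α/2}).
d·√(n/2) = 0.64 × √(15/2) = 0.64 × 2.739 = 1.753.
z_β = 1.753 − 1.645 = 0.108.
Power = Φ(0.108) = 0.543.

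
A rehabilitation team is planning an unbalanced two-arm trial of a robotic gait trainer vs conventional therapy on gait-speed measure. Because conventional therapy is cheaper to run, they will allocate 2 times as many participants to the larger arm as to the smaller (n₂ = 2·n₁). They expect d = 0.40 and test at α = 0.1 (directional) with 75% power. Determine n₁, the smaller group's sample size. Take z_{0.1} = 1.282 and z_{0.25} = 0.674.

n₁ = 36

With allocation ratio k = n₂/n₁ = 2, Var(x̄₁−x̄₂) = σ²(1/n₁ + 1/(k·n₁)) = σ²·(k+1)/(k·n₁).
So n₁ = (1 + 1/k)·((z_{α} + z_β)/d)² = 1.500 × (1.956/0.40)².
n₁ = 1.500 × 23.91 = 35.9.
Round up: n₁ = 36, giving n₂ = 2 × 36 = 72.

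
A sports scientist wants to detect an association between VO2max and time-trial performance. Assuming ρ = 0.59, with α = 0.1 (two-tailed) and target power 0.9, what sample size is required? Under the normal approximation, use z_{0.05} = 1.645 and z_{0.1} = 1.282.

Fisher's z: C = ½·ln((1+r)/(1−r)) = ½·ln(3.8780) = 0.6777.
n = ((z_{α/2} + z_β)/C)² + 3.
(1.645 + 1.282) / 0.6777 = 2.927 / 0.6777 = 4.319.
n = 4.319² + 3 = 18.65 + 3 = 21.7.
Round up.

n = 22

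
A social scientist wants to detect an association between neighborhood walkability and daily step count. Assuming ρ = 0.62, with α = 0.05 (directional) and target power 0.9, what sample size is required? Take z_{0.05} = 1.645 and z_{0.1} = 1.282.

n = 20

Fisher's z: C = ½·ln((1+r)/(1−r)) = ½·ln(4.2632) = 0.7250.
n = ((z_{α} + z_β)/C)² + 3.
(1.645 + 1.282) / 0.7250 = 2.927 / 0.7250 = 4.037.
n = 4.037² + 3 = 16.30 + 3 = 19.3.
Round up.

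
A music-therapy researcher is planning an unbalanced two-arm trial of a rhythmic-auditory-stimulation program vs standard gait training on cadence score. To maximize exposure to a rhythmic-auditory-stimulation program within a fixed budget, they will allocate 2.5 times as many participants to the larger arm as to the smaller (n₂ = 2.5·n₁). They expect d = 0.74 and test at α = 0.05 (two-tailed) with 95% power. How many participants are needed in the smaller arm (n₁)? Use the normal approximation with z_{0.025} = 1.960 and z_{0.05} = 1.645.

With allocation ratio k = n₂/n₁ = 2.5, Var(x̄₁−x̄₂) = σ²(1/n₁ + 1/(k·n₁)) = σ²·(k+1)/(k·n₁).
So n₁ = (1 + 1/k)·((z_{α/2} + z_β)/d)² = 1.400 × (3.605/0.74)².
n₁ = 1.400 × 23.73 = 33.2.
Round up: n₁ = 34, giving n₂ = 2.5 × 34 = 85.

n₁ = 34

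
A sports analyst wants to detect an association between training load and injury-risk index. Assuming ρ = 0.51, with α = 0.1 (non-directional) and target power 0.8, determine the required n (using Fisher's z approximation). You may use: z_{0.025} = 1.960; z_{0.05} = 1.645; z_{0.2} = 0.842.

n = 23

Fisher's z: C = ½·ln((1+r)/(1−r)) = ½·ln(3.0816) = 0.5627.
n = ((z_{α/2} + z_β)/C)² + 3.
(1.645 + 0.842) / 0.5627 = 2.487 / 0.5627 = 4.420.
n = 4.420² + 3 = 19.53 + 3 = 22.5.
Round up.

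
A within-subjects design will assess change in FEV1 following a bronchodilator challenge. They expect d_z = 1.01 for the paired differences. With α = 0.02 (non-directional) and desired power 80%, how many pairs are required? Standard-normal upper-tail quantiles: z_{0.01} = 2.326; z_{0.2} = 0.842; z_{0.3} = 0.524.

For a paired (one-sample on differences) test: n = ((z_{α/2} + z_β) / d)².
z_{α/2} + z_β = 2.326 + 0.842 = 3.168.
n = (3.168 / 1.01)² = 3.137² = 9.84.
Round up.

n = 10 pairs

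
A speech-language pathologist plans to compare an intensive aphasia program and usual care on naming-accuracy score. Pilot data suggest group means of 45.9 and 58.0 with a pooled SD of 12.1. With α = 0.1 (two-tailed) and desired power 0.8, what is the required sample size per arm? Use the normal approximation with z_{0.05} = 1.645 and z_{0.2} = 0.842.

n = 13 per group

Cohen's d = |M₁ − M₂| / SD_pooled = |45.9 − 58.0| / 12.1 = 12.1 / 12.1 = 1.000.
For two independent groups with equal n: n = 2·((z_{α/2} + z_β) / d)².
z_{α/2} + z_β = 1.645 + 0.842 = 2.487.
n = 2 × (2.487 / 1.000)² = 2 × 2.487² = 2 × 6.19 = 12.4.
Round up to the next whole participant.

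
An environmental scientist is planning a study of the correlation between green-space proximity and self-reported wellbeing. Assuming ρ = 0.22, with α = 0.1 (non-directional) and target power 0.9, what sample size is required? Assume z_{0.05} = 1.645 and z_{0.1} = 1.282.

Fisher's z: C = ½·ln((1+r)/(1−r)) = ½·ln(1.5641) = 0.2237.
n = ((z_{α/2} + z_β)/C)² + 3.
(1.645 + 1.282) / 0.2237 = 2.927 / 0.2237 = 13.084.
n = 13.084² + 3 = 171.20 + 3 = 174.2.
Round up.

n = 175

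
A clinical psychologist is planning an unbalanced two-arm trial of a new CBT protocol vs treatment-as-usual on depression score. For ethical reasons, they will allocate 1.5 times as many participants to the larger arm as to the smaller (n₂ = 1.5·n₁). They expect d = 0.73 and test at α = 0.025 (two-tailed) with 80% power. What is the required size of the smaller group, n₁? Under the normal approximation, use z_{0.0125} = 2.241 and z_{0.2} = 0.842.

With allocation ratio k = n₂/n₁ = 1.5, Var(x̄₁−x̄₂) = σ²(1/n₁ + 1/(k·n₁)) = σ²·(k+1)/(k·n₁).
So n₁ = (1 + 1/k)·((z_{α/2} + z_β)/d)² = 1.667 × (3.083/0.73)².
n₁ = 1.667 × 17.84 = 29.7.
Round up: n₁ = 30, giving n₂ = 1.5 × 30 = 45.

n₁ = 30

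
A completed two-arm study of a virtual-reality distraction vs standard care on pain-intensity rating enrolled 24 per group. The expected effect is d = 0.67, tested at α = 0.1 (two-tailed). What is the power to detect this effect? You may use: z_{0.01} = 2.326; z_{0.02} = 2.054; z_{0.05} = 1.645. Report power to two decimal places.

power ≈ 0.75

For two equal groups, power = Φ(d·√(n/2) − z_{α/2}).
d·√(n/2) = 0.67 × √(24/2) = 0.67 × 3.464 = 2.321.
z_β = 2.321 − 1.645 = 0.676.
Power = Φ(0.676) = 0.750.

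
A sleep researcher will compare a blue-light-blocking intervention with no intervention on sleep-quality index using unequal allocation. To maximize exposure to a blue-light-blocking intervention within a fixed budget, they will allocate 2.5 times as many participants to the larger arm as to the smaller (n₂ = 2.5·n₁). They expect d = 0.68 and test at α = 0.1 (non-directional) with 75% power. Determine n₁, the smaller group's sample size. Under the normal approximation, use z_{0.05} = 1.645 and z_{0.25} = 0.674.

With allocation ratio k = n₂/n₁ = 2.5, Var(x̄₁−x̄₂) = σ²(1/n₁ + 1/(k·n₁)) = σ²·(k+1)/(k·n₁).
So n₁ = (1 + 1/k)·((z_{α/2} + z_β)/d)² = 1.400 × (2.319/0.68)².
n₁ = 1.400 × 11.63 = 16.3.
Round up: n₁ = 17, giving n₂ = ⌈2.5 × 17⌉ = ⌈42.5⌉ = 43.

n₁ = 17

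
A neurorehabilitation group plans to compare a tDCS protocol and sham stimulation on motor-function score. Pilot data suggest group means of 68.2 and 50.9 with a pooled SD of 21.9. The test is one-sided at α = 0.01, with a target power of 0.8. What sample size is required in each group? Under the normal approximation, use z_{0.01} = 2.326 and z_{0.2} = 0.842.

n = 33 per group

Cohen's d = |M₁ − M₂| / SD_pooled = |68.2 − 50.9| / 21.9 = 17.3 / 21.9 = 0.790.
For two independent groups with equal n: n = 2·((z_{α} + z_β) / d)².
z_{α} + z_β = 2.326 + 0.842 = 3.168.
n = 2 × (3.168 / 0.790)² = 2 × 4.010² = 2 × 16.08 = 32.2.
Round up to the next whole participant.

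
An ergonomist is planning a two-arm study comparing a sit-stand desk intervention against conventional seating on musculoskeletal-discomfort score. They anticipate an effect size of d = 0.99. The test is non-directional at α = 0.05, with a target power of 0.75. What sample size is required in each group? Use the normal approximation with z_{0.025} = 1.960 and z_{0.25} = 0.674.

For two independent groups with equal n: n = 2·((z_{α/2} + z_β) / d)².
z_{α/2} + z_β = 1.960 + 0.674 = 2.634.
n = 2 × (2.634 / 0.99)² = 2 × 2.661² = 2 × 7.08 = 14.2.
Round up to the next whole participant.

n = 15 per group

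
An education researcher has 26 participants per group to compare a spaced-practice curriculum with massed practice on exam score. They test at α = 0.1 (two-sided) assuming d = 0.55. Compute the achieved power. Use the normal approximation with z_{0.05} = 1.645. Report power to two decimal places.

For two equal groups, power = Φ(d·√(n/2) − z_{α/2}).
d·√(n/2) = 0.55 × √(26/2) = 0.55 × 3.606 = 1.983.
z_β = 1.983 − 1.645 = 0.338.
Power = Φ(0.338) = 0.632.

power ≈ 0.63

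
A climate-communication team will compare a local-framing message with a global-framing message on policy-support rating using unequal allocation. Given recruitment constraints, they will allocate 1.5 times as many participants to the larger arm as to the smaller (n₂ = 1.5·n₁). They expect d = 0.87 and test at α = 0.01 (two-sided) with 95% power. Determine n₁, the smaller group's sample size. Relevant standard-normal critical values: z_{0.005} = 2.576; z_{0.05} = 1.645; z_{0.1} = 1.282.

With allocation ratio k = n₂/n₁ = 1.5, Var(x̄₁−x̄₂) = σ²(1/n₁ + 1/(k·n₁)) = σ²·(k+1)/(k·n₁).
So n₁ = (1 + 1/k)·((z_{α/2} + z_β)/d)² = 1.667 × (4.221/0.87)².
n₁ = 1.667 × 23.54 = 39.2.
Round up: n₁ = 40, giving n₂ = 1.5 × 40 = 60.

n₁ = 40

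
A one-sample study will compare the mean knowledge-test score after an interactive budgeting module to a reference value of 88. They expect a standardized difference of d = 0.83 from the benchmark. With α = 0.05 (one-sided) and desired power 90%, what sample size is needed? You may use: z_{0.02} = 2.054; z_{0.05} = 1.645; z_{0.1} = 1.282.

n = 13

For a one-sample test: n = ((z_{α} + z_β) / d)².
z_{α} + z_β = 1.645 + 1.282 = 2.927.
n = (2.927 / 0.83)² = 3.527² = 12.44.
Round up.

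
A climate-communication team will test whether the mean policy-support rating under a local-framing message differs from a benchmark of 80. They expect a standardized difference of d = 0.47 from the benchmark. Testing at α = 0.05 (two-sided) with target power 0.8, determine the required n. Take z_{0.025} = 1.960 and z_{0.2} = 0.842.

n = 36

For a one-sample test: n = ((z_{α/2} + z_β) / d)².
z_{α/2} + z_β = 1.960 + 0.842 = 2.802.
n = (2.802 / 0.47)² = 5.962² = 35.54.
Round up.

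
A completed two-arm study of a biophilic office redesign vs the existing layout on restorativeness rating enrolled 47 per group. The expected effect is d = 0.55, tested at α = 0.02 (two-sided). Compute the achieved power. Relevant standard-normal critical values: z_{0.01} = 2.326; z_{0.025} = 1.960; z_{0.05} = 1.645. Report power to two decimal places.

For two equal groups, power = Φ(d·√(n/2) − z_{α/2}).
d·√(n/2) = 0.55 × √(47/2) = 0.55 × 4.848 = 2.666.
z_β = 2.666 − 2.326 = 0.340.
Power = Φ(0.340) = 0.633.

power ≈ 0.63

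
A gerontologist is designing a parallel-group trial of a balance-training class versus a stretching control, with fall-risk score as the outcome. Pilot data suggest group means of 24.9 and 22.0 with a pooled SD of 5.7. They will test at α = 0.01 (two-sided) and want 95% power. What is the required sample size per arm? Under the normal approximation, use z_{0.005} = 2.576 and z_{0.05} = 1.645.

n = 138 per group

Cohen's d = |M₁ − M₂| / SD_pooled = |24.9 − 22.0| / 5.7 = 2.9 / 5.7 = 0.509.
For two independent groups with equal n: n = 2·((z_{α/2} + z_β) / d)².
z_{α/2} + z_β = 2.576 + 1.645 = 4.221.
n = 2 × (4.221 / 0.509)² = 2 × 8.293² = 2 × 68.77 = 137.5.
Round up to the next whole participant.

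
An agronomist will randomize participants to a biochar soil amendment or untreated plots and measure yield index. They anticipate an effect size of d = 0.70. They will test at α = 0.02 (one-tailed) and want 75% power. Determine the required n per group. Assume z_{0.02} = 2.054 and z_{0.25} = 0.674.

n = 31 per group

For two independent groups with equal n: n = 2·((z_{α} + z_β) / d)².
z_{α} + z_β = 2.054 + 0.674 = 2.728.
n = 2 × (2.728 / 0.70)² = 2 × 3.897² = 2 × 15.19 = 30.4.
Round up to the next whole participant.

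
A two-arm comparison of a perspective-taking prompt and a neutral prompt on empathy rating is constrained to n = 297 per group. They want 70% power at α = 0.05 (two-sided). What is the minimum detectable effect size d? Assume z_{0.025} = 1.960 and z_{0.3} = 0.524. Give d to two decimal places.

d_min ≈ 0.20

For two independent groups of n = 297 each: d_min = (z_{α/2} + z_β)·√(2/n).
z-sum = 1.960 + 0.524 = 2.484.
d_min = 2.484 × √(2/297) = 2.484 × 0.0821 = 0.204.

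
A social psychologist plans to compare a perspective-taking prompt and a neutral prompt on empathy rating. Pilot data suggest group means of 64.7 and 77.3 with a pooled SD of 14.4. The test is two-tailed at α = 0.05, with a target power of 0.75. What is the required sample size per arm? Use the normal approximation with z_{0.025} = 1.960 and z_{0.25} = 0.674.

n = 19 per group

Cohen's d = |M₁ − M₂| / SD_pooled = |64.7 − 77.3| / 14.4 = 12.6 / 14.4 = 0.875.
For two independent groups with equal n: n = 2·((z_{α/2} + z_β) / d)².
z_{α/2} + z_β = 1.960 + 0.674 = 2.634.
n = 2 × (2.634 / 0.875)² = 2 × 3.010² = 2 × 9.06 = 18.1.
Round up to the next whole participant.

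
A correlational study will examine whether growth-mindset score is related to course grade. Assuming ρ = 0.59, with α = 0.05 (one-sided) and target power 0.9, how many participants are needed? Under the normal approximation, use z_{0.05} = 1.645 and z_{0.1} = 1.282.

n = 22

Fisher's z: C = ½·ln((1+r)/(1−r)) = ½·ln(3.8780) = 0.6777.
n = ((z_{α} + z_β)/C)² + 3.
(1.645 + 1.282) / 0.6777 = 2.927 / 0.6777 = 4.319.
n = 4.319² + 3 = 18.65 + 3 = 21.7.
Round up.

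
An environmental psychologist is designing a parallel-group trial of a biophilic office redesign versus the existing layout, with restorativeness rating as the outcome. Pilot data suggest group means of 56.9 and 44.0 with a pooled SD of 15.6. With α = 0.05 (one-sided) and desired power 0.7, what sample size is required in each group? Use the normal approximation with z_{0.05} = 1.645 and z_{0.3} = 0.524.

Cohen's d = |M₁ − M₂| / SD_pooled = |56.9 − 44.0| / 15.6 = 12.9 / 15.6 = 0.827.
For two independent groups with equal n: n = 2·((z_{α} + z_β) / d)².
z_{α} + z_β = 1.645 + 0.524 = 2.169.
n = 2 × (2.169 / 0.827)² = 2 × 2.623² = 2 × 6.88 = 13.8.
Round up to the next whole participant.

n = 14 per group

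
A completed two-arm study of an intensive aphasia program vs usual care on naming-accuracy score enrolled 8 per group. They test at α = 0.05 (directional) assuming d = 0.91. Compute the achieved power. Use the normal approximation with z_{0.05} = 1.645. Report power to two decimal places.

For two equal groups, power = Φ(d·√(n/2) − z_{α}).
d·√(n/2) = 0.91 × √(8/2) = 0.91 × 2.000 = 1.820.
z_β = 1.820 − 1.645 = 0.175.
Power = Φ(0.175) = 0.569.

power ≈ 0.57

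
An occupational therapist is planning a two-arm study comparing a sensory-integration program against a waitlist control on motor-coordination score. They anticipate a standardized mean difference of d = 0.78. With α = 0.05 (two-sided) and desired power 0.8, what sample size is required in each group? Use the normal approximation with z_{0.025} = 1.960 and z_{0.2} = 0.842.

n = 26 per group

For two independent groups with equal n: n = 2·((z_{α/2} + z_β) / d)².
z_{α/2} + z_β = 1.960 + 0.842 = 2.802.
n = 2 × (2.802 / 0.78)² = 2 × 3.592² = 2 × 12.90 = 25.8.
Round up to the next whole participant.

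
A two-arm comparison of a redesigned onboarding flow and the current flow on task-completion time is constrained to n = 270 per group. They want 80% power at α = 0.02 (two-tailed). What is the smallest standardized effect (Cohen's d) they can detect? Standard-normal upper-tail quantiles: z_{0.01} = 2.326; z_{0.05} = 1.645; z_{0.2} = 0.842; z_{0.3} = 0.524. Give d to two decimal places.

d_min ≈ 0.27

For two independent groups of n = 270 each: d_min = (z_{α/2} + z_β)·√(2/n).
z-sum = 2.326 + 0.842 = 3.168.
d_min = 3.168 × √(2/270) = 3.168 × 0.0861 = 0.273.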